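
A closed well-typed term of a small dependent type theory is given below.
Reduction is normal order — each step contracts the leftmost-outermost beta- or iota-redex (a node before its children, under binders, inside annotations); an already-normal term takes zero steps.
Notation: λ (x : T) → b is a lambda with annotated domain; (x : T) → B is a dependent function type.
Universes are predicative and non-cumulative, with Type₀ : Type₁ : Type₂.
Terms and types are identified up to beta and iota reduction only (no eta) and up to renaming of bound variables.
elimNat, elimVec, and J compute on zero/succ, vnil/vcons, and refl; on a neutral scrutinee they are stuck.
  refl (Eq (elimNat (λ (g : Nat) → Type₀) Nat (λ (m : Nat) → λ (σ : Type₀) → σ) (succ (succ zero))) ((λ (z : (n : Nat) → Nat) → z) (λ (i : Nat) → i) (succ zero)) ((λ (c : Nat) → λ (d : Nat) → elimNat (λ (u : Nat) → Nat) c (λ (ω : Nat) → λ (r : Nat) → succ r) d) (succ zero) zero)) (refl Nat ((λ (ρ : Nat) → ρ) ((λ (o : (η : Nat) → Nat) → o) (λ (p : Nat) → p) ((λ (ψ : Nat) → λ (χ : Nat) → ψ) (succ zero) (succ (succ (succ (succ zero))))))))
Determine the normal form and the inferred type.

resulting normal form:
  refl (Eq Nat (succ zero) (succ zero)) (refl Nat (succ zero))
the term's type:
  Eq (Eq Nat (succ zero) (succ zero)) (refl Nat (succ zero)) (refl Nat (succ zero))


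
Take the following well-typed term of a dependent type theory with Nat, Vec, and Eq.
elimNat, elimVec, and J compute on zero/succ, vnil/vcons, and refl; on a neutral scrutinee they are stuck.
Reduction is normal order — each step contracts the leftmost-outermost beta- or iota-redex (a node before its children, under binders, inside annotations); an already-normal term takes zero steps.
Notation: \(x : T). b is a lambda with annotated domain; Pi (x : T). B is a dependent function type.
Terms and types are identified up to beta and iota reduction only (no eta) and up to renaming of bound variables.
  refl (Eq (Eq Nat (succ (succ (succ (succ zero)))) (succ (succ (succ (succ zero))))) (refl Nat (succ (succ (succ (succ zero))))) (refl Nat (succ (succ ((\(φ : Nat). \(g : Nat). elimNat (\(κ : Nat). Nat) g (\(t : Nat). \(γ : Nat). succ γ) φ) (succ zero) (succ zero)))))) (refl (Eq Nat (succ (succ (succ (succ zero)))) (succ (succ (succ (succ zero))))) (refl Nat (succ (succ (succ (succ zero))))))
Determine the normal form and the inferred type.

resulting normal form:
  refl (Eq (Eq Nat (succ (succ (succ (succ zero)))) (succ (succ (succ (succ zero))))) (refl Nat (succ (succ (succ (succ zero))))) (refl Nat (succ (succ (succ (succ zero)))))) (refl (Eq Nat (succ (succ (succ (succ zero)))) (succ (succ (succ (succ zero))))) (refl Nat (succ (succ (succ (succ zero))))))
the term's type:
  Eq (Eq (Eq Nat (succ (succ (succ (succ zero)))) (succ (succ (succ (succ zero))))) (refl Nat (succ (succ (succ (succ zero))))) (refl Nat (succ (succ (succ (succ zero)))))) (refl (Eq Nat (succ (succ (succ (succ zero)))) (succ (succ (succ (succ zero))))) (refl Nat (succ (succ (succ (succ zero)))))) (refl (Eq Nat (succ (succ (succ (succ zero)))) (succ (succ (succ (succ zero))))) (refl Nat (succ (succ (succ (succ zero))))))
observation: normalization takes exactly 6 steps under the normal-order strategy.


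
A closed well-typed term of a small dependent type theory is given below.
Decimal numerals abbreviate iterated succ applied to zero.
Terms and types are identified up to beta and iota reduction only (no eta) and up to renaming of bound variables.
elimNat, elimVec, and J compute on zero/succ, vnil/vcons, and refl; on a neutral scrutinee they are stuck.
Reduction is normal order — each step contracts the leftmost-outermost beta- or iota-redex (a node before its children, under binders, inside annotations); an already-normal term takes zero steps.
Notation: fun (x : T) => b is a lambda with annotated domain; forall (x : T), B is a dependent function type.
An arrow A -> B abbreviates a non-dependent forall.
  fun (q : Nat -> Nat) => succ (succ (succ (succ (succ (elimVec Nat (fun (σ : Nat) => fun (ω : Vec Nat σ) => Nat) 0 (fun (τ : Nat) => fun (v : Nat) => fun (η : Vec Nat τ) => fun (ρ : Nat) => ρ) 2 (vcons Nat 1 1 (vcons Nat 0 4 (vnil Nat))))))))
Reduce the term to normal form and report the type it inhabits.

reduced normal form:
  fun (q : Nat -> Nat) => 5
inferred type:
  (Nat -> Nat) -> Nat


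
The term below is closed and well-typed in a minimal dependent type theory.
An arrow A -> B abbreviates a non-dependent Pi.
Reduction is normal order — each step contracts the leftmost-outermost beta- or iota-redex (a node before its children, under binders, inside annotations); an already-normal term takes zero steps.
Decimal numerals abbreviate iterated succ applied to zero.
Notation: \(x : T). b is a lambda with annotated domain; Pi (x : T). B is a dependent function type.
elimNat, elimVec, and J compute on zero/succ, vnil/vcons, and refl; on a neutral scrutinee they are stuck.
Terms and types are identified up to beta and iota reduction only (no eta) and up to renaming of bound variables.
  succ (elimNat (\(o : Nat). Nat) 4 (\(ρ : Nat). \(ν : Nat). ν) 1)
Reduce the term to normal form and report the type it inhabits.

reduced normal form:
  5
the term's type:
  Nat


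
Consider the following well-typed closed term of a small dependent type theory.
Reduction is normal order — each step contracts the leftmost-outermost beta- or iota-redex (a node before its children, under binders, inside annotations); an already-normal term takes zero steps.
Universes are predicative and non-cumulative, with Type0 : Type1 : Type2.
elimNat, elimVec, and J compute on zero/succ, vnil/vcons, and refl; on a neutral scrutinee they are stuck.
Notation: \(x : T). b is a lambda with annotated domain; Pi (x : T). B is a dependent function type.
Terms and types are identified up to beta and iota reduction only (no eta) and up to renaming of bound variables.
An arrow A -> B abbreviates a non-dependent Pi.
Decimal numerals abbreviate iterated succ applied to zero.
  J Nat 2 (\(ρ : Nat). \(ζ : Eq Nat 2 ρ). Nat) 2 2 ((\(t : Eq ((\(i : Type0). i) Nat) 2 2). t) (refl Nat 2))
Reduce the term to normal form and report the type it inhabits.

resulting normal form:
  2
the term's type:
  Nat
observation: the leftmost-outermost redex is a beta-redex, and normalization takes 2 steps.


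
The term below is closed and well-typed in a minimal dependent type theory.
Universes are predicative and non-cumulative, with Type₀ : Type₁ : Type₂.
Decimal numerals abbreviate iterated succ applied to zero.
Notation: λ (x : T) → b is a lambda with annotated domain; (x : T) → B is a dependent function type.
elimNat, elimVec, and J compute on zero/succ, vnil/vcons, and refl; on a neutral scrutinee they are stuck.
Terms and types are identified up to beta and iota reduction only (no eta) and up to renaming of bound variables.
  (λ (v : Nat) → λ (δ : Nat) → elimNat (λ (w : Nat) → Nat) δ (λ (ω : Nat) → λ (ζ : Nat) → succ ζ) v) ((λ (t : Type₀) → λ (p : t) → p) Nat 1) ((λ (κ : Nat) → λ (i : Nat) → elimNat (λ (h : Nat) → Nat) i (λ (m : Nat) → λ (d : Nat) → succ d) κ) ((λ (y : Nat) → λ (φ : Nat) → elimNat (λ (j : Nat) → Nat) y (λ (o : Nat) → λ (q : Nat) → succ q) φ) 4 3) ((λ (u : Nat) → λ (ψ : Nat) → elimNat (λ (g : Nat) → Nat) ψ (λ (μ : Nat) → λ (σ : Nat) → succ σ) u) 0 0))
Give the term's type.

the term's type:
  Nat


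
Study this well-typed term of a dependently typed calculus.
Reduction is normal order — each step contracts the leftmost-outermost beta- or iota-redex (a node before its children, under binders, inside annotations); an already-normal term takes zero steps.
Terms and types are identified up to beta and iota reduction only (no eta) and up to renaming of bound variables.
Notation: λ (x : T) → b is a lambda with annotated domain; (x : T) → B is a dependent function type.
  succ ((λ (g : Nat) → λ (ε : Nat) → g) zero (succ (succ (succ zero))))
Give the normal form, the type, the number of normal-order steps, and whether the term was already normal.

reduced normal form:
  succ zero
type:
  Nat
reduction steps (normal order): 2
started in normal form: no
first contracted redex: a beta-redex


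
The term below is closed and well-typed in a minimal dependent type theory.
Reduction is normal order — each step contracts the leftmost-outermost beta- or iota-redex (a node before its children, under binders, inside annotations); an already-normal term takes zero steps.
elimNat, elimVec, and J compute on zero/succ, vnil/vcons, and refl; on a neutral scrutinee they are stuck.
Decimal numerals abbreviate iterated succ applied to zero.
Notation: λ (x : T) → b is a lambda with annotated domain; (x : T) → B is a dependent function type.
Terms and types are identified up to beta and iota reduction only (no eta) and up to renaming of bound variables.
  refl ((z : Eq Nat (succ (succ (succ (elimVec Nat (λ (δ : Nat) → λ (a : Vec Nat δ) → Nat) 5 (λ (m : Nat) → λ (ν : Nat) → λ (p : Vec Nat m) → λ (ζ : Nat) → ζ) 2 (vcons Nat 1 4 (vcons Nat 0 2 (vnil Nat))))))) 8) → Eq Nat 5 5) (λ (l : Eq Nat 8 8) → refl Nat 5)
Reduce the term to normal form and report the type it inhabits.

normal form:
  refl ((z : Eq Nat 8 8) → Eq Nat 5 5) (λ (δ : Eq Nat 8 8) → refl Nat 5)
the term's type:
  Eq ((z : Eq Nat 8 8) → Eq Nat 5 5) (λ (δ : Eq Nat 8 8) → refl Nat 5) (λ (a : Eq Nat 8 8) → refl Nat 5)


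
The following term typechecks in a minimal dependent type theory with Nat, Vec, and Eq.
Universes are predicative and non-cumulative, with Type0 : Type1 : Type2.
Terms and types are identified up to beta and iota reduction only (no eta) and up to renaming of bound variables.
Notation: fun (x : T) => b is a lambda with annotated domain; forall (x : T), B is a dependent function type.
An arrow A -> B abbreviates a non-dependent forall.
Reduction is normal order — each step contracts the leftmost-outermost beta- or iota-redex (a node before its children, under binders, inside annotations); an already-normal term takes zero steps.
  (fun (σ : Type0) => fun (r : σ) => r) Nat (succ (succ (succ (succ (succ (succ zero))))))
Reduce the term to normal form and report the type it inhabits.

resulting normal form:
  succ (succ (succ (succ (succ (succ zero)))))
the term's type:
  Nat
observation: the leftmost-outermost redex is a beta-redex, and normalization takes 2 steps.


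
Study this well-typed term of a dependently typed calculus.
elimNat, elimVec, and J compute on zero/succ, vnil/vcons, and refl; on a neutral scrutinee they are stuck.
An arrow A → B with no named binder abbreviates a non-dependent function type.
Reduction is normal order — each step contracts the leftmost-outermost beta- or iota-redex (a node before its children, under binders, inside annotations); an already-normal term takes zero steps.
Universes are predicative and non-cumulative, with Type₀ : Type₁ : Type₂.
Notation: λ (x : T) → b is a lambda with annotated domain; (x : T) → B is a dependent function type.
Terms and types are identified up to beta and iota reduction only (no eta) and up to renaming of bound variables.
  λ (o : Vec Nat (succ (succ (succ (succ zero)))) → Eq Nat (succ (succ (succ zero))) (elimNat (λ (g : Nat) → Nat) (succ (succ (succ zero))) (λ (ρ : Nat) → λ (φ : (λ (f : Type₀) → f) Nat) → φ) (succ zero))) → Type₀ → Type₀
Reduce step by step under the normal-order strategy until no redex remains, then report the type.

normal-order reduction sequence:
  λ (o : Vec Nat (succ (succ (succ (succ zero)))) → Eq Nat (succ (succ (succ zero))) (elimNat (λ (g : Nat) → Nat) (succ (succ (succ zero))) (λ (ρ : Nat) → λ (φ : (λ (f : Type₀) → f) Nat) → φ) (succ zero))) → Type₀ → Type₀
  ~> λ (o : Vec Nat (succ (succ (succ (succ zero)))) → Eq Nat (succ (succ (succ zero))) ((λ (g : Nat) → λ (ρ : (λ (φ : Type₀) → φ) Nat) → ρ) zero (elimNat (λ (f : Nat) → Nat) (succ (succ (succ zero))) (λ (η : Nat) → λ (b : (λ (l : Type₀) → l) Nat) → b) zero))) → Type₀ → Type₀
  ~> λ (o : Vec Nat (succ (succ (succ (succ zero)))) → Eq Nat (succ (succ (succ zero))) ((λ (g : (λ (ρ : Type₀) → ρ) Nat) → g) (elimNat (λ (φ : Nat) → Nat) (succ (succ (succ zero))) (λ (f : Nat) → λ (η : (λ (b : Type₀) → b) Nat) → η) zero))) → Type₀ → Type₀
  ~> λ (o : Vec Nat (succ (succ (succ (succ zero)))) → Eq Nat (succ (succ (succ zero))) (elimNat (λ (g : Nat) → Nat) (succ (succ (succ zero))) (λ (ρ : Nat) → λ (φ : (λ (f : Type₀) → f) Nat) → φ) zero)) → Type₀ → Type₀
  ~> λ (o : Vec Nat (succ (succ (succ (succ zero)))) → Eq Nat (succ (succ (succ zero))) (succ (succ (succ zero)))) → Type₀ → Type₀
type:
  (Vec Nat (succ (succ (succ (succ zero)))) → Eq Nat (succ (succ (succ zero))) (succ (succ (succ zero)))) → Type₁


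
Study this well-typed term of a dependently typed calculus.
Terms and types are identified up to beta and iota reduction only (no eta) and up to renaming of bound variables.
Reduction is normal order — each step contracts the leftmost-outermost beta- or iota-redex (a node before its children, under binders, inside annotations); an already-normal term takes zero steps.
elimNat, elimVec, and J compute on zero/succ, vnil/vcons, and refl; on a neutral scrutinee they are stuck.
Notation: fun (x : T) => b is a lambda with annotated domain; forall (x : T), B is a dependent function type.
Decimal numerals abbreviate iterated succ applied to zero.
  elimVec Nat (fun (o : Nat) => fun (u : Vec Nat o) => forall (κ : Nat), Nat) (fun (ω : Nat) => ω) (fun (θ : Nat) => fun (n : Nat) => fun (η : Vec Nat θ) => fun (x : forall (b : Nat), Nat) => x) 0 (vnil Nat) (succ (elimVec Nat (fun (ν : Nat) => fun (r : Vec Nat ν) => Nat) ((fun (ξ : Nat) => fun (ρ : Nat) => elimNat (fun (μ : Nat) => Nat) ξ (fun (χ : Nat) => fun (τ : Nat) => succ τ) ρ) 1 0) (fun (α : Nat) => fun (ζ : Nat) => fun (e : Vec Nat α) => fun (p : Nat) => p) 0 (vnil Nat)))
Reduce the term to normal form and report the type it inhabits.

resulting normal form:
  2
the term's type:
  Nat
observation: normalization takes exactly 6 steps under the normal-order strategy.


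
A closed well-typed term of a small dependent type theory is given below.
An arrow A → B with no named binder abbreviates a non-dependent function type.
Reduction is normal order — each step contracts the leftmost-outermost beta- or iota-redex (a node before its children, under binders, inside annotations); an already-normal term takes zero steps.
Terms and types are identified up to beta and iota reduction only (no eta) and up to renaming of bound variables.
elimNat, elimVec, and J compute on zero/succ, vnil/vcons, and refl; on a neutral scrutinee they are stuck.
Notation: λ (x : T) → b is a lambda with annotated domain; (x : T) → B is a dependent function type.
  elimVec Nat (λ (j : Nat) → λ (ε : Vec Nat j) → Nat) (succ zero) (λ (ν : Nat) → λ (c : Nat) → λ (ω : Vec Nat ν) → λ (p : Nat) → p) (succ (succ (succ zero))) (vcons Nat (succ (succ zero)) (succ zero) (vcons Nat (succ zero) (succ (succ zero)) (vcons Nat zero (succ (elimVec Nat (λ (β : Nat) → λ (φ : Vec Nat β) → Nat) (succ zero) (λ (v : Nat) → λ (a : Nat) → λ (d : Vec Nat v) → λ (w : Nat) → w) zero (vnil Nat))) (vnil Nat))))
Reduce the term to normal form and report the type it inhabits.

resulting normal form:
  succ zero
type:
  Nat
observation: the first redex contracted is an elimVec iota-redex; the normal form is reached in 16 normal-order steps.


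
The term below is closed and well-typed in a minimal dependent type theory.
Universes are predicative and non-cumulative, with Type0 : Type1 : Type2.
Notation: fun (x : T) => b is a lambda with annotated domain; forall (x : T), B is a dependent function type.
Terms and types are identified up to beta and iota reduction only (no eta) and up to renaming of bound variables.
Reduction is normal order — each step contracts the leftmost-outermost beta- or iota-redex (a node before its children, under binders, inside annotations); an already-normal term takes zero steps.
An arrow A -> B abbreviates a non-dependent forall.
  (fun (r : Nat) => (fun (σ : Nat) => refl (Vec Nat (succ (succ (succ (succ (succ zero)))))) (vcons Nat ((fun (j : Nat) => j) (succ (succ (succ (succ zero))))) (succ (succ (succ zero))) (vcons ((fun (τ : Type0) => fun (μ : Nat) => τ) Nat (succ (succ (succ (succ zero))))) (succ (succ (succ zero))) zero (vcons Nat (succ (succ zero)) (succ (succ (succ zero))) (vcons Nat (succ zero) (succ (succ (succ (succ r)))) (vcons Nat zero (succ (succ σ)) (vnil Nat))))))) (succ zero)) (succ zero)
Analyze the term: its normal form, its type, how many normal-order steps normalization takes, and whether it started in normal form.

normal form:
  refl (Vec Nat (succ (succ (succ (succ (succ zero)))))) (vcons Nat (succ (succ (succ (succ zero)))) (succ (succ (succ zero))) (vcons Nat (succ (succ (succ zero))) zero (vcons Nat (succ (succ zero)) (succ (succ (succ zero))) (vcons Nat (succ zero) (succ (succ (succ (succ (succ zero))))) (vcons Nat zero (succ (succ (succ zero))) (vnil Nat))))))
inferred type:
  Eq (Vec Nat (succ (succ (succ (succ (succ zero)))))) (vcons Nat (succ (succ (succ (succ zero)))) (succ (succ (succ zero))) (vcons Nat (succ (succ (succ zero))) zero (vcons Nat (succ (succ zero)) (succ (succ (succ zero))) (vcons Nat (succ zero) (succ (succ (succ (succ (succ zero))))) (vcons Nat zero (succ (succ (succ zero))) (vnil Nat)))))) (vcons Nat (succ (succ (succ (succ zero)))) (succ (succ (succ zero))) (vcons Nat (succ (succ (succ zero))) zero (vcons Nat (succ (succ zero)) (succ (succ (succ zero))) (vcons Nat (succ zero) (succ (succ (succ (succ (succ zero))))) (vcons Nat zero (succ (succ (succ zero))) (vnil Nat))))))
normal-order step count: 5
term was already normal: no
first redex: a beta-redex


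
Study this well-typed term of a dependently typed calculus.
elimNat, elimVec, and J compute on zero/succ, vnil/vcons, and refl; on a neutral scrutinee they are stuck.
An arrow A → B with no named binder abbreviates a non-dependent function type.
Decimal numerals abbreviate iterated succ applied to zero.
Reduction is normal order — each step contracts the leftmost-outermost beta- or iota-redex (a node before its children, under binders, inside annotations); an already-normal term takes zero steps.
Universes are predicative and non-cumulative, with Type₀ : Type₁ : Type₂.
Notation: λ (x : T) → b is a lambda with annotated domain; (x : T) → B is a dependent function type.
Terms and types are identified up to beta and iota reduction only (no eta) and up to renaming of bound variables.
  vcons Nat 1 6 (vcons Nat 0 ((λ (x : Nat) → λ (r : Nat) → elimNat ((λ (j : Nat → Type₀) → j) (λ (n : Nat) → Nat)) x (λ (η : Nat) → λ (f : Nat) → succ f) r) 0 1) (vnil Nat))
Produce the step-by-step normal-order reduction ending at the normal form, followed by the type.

reduction (normal order):
  vcons Nat 1 6 (vcons Nat 0 ((λ (x : Nat) → λ (r : Nat) → elimNat ((λ (j : Nat → Type₀) → j) (λ (n : Nat) → Nat)) x (λ (η : Nat) → λ (f : Nat) → succ f) r) 0 1) (vnil Nat))
  ~> vcons Nat 1 6 (vcons Nat 0 ((λ (x : Nat) → elimNat ((λ (r : Nat → Type₀) → r) (λ (j : Nat) → Nat)) 0 (λ (n : Nat) → λ (η : Nat) → succ η) x) 1) (vnil Nat))
  ~> vcons Nat 1 6 (vcons Nat 0 (elimNat ((λ (x : Nat → Type₀) → x) (λ (r : Nat) → Nat)) 0 (λ (j : Nat) → λ (n : Nat) → succ n) 1) (vnil Nat))
  ~> vcons Nat 1 6 (vcons Nat 0 ((λ (x : Nat) → λ (r : Nat) → succ r) 0 (elimNat ((λ (j : Nat → Type₀) → j) (λ (n : Nat) → Nat)) 0 (λ (η : Nat) → λ (f : Nat) → succ f) 0)) (vnil Nat))
  ~> vcons Nat 1 6 (vcons Nat 0 ((λ (x : Nat) → succ x) (elimNat ((λ (r : Nat → Type₀) → r) (λ (j : Nat) → Nat)) 0 (λ (n : Nat) → λ (η : Nat) → succ η) 0)) (vnil Nat))
  ~> vcons Nat 1 6 (vcons Nat 0 (succ (elimNat ((λ (x : Nat → Type₀) → x) (λ (r : Nat) → Nat)) 0 (λ (j : Nat) → λ (n : Nat) → succ n) 0)) (vnil Nat))
  ~> vcons Nat 1 6 (vcons Nat 0 1 (vnil Nat))
inferred type:
  Vec Nat 2


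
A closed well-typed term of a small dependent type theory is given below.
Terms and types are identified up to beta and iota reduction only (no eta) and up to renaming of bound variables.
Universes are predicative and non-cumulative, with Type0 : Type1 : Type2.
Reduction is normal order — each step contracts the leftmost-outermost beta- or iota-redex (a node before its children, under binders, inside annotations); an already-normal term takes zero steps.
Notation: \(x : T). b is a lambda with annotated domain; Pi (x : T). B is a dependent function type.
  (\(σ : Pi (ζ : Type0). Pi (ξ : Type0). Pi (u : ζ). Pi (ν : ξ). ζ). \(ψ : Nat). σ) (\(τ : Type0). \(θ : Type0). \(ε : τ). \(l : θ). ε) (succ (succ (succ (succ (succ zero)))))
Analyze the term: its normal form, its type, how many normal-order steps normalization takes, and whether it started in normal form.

reduced normal form:
  \(σ : Type0). \(ζ : Type0). \(ξ : σ). \(u : ζ). ξ
inferred type:
  Pi (σ : Type0). Pi (ζ : Type0). Pi (ξ : σ). Pi (u : ζ). σ
normal-order step count: 2
term was already normal: no
first redex: a beta-redex


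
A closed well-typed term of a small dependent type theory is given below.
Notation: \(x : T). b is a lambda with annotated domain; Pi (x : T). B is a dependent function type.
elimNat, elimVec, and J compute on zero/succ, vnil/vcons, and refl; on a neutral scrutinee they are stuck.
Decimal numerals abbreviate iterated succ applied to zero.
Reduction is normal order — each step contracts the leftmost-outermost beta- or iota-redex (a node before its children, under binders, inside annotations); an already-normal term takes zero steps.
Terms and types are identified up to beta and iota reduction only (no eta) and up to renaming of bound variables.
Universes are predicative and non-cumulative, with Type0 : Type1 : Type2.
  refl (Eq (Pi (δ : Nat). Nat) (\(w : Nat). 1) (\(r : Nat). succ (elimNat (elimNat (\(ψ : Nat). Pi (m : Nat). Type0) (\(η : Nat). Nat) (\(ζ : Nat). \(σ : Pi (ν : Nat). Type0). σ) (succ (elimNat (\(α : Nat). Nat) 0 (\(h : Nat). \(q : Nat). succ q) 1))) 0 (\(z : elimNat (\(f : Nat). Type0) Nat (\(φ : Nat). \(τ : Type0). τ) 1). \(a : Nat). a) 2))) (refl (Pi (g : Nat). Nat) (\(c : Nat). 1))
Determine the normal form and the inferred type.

reduced normal form:
  refl (Eq (Pi (δ : Nat). Nat) (\(w : Nat). 1) (\(r : Nat). 1)) (refl (Pi (ψ : Nat). Nat) (\(m : Nat). 1))
inferred type:
  Eq (Eq (Pi (δ : Nat). Nat) (\(w : Nat). 1) (\(r : Nat). 1)) (refl (Pi (ψ : Nat). Nat) (\(m : Nat). 1)) (refl (Pi (η : Nat). Nat) (\(ζ : Nat). 1))
observation: contracting an elimNat iota-redex first, the term normalizes in 7 steps.


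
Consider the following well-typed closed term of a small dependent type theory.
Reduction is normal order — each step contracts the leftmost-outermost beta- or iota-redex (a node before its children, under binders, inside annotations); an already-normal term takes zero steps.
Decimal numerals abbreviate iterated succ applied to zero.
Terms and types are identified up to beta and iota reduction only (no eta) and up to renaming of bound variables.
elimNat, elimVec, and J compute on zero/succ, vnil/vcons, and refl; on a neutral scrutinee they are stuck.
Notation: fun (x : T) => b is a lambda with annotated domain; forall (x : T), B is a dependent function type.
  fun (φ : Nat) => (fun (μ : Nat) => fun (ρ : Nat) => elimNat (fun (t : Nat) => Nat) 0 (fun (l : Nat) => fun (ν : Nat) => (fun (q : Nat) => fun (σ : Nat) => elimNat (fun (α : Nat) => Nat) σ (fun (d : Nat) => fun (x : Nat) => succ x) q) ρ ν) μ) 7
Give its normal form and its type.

normal form:
  fun (φ : Nat) => fun (μ : Nat) => elimNat (fun (ρ : Nat) => Nat) (elimNat (fun (t : Nat) => Nat) (elimNat (fun (l : Nat) => Nat) (elimNat (fun (ν : Nat) => Nat) (elimNat (fun (q : Nat) => Nat) (elimNat (fun (σ : Nat) => Nat) (elimNat (fun (α : Nat) => Nat) 0 (fun (d : Nat) => fun (x : Nat) => succ x) μ) (fun (η : Nat) => fun (ε : Nat) => succ ε) μ) (fun (θ : Nat) => fun (i : Nat) => succ i) μ) (fun (m : Nat) => fun (κ : Nat) => succ κ) μ) (fun (p : Nat) => fun (j : Nat) => succ j) μ) (fun (f : Nat) => fun (ζ : Nat) => succ ζ) μ) (fun (τ : Nat) => fun (n : Nat) => succ n) μ
inferred type:
  forall (φ : Nat), forall (μ : Nat), Nat
observation: 37 normal-order steps separate the term from its normal form.


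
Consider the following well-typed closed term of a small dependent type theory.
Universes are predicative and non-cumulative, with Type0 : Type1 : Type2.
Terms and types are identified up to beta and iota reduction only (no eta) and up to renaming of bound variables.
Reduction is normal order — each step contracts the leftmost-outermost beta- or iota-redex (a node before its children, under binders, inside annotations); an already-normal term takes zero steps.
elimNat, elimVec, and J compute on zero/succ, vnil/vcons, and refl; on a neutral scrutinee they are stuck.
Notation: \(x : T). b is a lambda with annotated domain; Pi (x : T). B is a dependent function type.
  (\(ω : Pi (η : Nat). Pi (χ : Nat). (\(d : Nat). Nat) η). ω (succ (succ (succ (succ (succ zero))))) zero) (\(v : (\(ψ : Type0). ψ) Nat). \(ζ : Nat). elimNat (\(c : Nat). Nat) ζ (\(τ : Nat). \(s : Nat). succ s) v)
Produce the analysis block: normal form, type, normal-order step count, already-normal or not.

normal form:
  succ (succ (succ (succ (succ zero))))
inferred type:
  Nat
steps to reach normal form (normal order): 19
term was already normal: no
first contracted redex: a beta-redex


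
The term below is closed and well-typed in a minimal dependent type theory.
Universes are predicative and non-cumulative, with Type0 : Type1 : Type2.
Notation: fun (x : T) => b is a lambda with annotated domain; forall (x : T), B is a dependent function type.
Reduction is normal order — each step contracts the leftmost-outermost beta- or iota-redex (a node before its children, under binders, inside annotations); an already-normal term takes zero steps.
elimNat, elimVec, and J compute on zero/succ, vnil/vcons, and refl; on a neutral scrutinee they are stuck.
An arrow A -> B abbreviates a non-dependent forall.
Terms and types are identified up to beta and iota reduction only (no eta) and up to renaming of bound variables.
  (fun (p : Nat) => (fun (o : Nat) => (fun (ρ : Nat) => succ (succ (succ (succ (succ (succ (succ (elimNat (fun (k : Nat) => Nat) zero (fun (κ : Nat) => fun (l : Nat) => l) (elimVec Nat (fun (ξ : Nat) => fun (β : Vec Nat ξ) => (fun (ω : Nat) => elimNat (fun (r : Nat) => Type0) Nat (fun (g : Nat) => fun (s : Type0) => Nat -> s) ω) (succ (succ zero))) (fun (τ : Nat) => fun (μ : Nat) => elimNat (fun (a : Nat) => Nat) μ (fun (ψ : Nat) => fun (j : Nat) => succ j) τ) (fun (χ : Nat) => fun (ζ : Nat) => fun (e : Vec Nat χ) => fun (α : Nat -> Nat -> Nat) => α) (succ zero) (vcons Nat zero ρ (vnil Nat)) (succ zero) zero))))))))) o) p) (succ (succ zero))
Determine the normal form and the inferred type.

reduced normal form:
  succ (succ (succ (succ (succ (succ (succ zero))))))
the term's type:
  Nat


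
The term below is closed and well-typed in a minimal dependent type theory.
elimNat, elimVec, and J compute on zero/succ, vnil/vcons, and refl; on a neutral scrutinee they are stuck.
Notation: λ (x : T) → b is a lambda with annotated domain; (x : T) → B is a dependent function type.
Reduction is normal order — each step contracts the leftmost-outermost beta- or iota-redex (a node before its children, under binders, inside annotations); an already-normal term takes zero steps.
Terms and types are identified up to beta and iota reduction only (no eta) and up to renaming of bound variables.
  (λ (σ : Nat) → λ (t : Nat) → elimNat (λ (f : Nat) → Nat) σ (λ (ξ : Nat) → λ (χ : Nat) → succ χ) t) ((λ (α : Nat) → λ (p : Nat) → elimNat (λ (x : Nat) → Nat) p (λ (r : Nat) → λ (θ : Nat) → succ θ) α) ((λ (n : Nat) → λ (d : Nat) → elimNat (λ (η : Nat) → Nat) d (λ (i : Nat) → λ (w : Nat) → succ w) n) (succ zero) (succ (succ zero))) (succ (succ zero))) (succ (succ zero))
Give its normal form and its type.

reduced normal form:
  succ (succ (succ (succ (succ (succ (succ zero))))))
the term's type:
  Nat


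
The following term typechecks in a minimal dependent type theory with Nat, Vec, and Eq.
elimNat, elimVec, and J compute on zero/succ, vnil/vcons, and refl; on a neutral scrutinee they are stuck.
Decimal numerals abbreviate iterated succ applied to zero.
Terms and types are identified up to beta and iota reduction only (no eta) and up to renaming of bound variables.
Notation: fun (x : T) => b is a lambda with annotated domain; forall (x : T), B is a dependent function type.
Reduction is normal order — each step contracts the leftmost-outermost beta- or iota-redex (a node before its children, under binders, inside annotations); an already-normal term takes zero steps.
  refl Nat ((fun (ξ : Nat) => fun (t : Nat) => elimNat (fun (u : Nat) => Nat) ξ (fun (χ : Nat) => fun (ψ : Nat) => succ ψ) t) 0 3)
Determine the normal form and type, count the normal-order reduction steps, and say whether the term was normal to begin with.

normal form:
  refl Nat 3
type:
  Eq Nat 3 3
reduction steps (normal order): 12
started in normal form: no
first redex: a beta-redex


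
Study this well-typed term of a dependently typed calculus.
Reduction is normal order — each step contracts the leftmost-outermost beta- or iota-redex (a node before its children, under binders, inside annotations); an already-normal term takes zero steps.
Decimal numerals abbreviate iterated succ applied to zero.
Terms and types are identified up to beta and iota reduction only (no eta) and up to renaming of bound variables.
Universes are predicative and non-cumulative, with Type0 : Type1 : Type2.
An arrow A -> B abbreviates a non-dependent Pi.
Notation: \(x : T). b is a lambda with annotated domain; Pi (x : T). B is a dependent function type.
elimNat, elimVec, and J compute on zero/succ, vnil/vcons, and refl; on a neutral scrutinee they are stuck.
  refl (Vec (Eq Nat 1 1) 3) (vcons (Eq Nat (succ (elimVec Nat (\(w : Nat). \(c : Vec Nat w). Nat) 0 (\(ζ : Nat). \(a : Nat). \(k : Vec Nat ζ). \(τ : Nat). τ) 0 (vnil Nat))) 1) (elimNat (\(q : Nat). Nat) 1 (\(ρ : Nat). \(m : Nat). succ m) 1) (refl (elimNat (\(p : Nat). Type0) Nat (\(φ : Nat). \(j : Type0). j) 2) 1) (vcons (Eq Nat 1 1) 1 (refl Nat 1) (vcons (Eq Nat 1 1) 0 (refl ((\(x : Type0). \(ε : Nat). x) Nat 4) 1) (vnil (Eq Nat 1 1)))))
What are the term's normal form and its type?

resulting normal form:
  refl (Vec (Eq Nat 1 1) 3) (vcons (Eq Nat 1 1) 2 (refl Nat 1) (vcons (Eq Nat 1 1) 1 (refl Nat 1) (vcons (Eq Nat 1 1) 0 (refl Nat 1) (vnil (Eq Nat 1 1)))))
type:
  Eq (Vec (Eq Nat 1 1) 3) (vcons (Eq Nat 1 1) 2 (refl Nat 1) (vcons (Eq Nat 1 1) 1 (refl Nat 1) (vcons (Eq Nat 1 1) 0 (refl Nat 1) (vnil (Eq Nat 1 1))))) (vcons (Eq Nat 1 1) 2 (refl Nat 1) (vcons (Eq Nat 1 1) 1 (refl Nat 1) (vcons (Eq Nat 1 1) 0 (refl Nat 1) (vnil (Eq Nat 1 1)))))
observation: the term reaches its normal form after 14 normal-order steps.


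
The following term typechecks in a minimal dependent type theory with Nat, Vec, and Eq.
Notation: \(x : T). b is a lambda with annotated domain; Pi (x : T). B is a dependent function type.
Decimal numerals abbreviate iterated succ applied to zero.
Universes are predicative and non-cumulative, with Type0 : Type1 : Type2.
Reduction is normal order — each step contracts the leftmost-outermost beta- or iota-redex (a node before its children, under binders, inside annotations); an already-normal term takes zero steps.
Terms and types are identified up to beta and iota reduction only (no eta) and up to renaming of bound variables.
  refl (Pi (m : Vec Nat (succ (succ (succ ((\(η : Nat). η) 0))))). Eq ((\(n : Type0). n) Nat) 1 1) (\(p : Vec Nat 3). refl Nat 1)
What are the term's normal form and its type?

normal form:
  refl (Pi (m : Vec Nat 3). Eq Nat 1 1) (\(η : Vec Nat 3). refl Nat 1)
inferred type:
  Eq (Pi (m : Vec Nat 3). Eq Nat 1 1) (\(η : Vec Nat 3). refl Nat 1) (\(n : Vec Nat 3). refl Nat 1)


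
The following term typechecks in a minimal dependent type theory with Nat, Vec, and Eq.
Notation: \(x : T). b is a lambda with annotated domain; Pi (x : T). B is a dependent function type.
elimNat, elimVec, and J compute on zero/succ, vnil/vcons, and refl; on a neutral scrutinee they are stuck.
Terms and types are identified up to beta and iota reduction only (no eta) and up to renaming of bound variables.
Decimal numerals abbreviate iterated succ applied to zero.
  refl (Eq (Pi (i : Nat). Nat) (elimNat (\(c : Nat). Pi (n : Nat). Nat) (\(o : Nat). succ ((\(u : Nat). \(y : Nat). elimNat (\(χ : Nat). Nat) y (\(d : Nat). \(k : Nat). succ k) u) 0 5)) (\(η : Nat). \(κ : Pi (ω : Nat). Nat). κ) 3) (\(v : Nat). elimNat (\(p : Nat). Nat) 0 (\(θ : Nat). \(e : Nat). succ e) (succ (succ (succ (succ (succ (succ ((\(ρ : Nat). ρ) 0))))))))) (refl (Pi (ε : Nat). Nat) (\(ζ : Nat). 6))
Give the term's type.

the term's type:
  Eq (Eq (Pi (i : Nat). Nat) (\(c : Nat). 6) (\(n : Nat). 6)) (refl (Pi (o : Nat). Nat) (\(u : Nat). 6)) (refl (Pi (y : Nat). Nat) (\(χ : Nat). 6))


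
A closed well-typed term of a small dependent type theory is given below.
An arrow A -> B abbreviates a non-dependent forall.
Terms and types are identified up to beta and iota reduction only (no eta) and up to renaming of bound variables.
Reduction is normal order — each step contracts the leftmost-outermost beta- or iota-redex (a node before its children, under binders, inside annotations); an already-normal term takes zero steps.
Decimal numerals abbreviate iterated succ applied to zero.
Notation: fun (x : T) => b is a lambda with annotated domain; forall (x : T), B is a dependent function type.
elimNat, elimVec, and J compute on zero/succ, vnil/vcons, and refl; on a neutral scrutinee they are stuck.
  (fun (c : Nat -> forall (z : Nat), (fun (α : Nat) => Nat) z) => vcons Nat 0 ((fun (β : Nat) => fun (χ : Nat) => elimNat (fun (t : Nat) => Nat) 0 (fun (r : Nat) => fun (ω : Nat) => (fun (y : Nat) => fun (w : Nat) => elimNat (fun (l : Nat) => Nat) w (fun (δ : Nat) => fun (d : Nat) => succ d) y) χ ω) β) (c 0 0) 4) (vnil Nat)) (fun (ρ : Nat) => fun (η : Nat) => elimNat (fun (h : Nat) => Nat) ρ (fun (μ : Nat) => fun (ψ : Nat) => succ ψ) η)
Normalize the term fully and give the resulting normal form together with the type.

resulting normal form:
  vcons Nat 0 0 (vnil Nat)
the term's type:
  Vec Nat 1


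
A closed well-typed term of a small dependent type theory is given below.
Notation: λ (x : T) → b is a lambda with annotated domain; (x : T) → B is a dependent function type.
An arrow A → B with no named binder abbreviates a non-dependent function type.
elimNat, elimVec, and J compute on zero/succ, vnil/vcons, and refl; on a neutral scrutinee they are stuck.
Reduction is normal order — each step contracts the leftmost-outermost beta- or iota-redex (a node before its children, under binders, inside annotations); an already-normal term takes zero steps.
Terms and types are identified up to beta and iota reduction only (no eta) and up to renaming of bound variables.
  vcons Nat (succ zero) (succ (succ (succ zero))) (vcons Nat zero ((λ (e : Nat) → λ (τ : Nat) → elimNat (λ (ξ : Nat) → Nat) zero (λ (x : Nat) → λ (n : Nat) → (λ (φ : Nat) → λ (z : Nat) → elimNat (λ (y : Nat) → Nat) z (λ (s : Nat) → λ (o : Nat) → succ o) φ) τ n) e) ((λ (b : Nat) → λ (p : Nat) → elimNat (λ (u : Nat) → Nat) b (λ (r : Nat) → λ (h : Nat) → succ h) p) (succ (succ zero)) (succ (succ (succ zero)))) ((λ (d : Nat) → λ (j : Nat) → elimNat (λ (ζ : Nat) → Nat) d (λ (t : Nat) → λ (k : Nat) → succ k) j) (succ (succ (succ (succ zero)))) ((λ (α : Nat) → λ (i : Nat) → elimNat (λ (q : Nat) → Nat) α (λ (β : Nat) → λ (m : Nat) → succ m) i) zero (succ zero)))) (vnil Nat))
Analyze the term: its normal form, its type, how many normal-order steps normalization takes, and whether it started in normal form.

reduced normal form:
  vcons Nat (succ zero) (succ (succ (succ zero))) (vcons Nat zero (succ (succ (succ (succ (succ (succ (succ (succ (succ (succ (succ (succ (succ (succ (succ (succ (succ (succ (succ (succ (succ (succ (succ (succ (succ zero))))))))))))))))))))))))) (vnil Nat))
type:
  Vec Nat (succ (succ zero))
steps to reach normal form (normal order): 60
term was already normal: no
first contracted redex: a beta-redex


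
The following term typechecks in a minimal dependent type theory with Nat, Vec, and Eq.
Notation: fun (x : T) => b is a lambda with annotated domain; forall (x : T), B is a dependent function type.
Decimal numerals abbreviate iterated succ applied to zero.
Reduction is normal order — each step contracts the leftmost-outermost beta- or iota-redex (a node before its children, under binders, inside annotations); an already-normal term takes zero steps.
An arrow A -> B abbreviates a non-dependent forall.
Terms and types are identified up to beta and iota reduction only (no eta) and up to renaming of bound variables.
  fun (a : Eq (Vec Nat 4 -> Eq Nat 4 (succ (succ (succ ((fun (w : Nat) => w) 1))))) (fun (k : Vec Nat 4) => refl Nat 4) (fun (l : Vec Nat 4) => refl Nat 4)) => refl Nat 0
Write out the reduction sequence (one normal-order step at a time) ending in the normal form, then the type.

reduction (normal order):
  fun (a : Eq (Vec Nat 4 -> Eq Nat 4 (succ (succ (succ ((fun (w : Nat) => w) 1))))) (fun (k : Vec Nat 4) => refl Nat 4) (fun (l : Vec Nat 4) => refl Nat 4)) => refl Nat 0
  ~> fun (a : Eq (Vec Nat 4 -> Eq Nat 4 4) (fun (w : Vec Nat 4) => refl Nat 4) (fun (k : Vec Nat 4) => refl Nat 4)) => refl Nat 0
inferred type:
  Eq (Vec Nat 4 -> Eq Nat 4 4) (fun (a : Vec Nat 4) => refl Nat 4) (fun (w : Vec Nat 4) => refl Nat 4) -> Eq Nat 0 0


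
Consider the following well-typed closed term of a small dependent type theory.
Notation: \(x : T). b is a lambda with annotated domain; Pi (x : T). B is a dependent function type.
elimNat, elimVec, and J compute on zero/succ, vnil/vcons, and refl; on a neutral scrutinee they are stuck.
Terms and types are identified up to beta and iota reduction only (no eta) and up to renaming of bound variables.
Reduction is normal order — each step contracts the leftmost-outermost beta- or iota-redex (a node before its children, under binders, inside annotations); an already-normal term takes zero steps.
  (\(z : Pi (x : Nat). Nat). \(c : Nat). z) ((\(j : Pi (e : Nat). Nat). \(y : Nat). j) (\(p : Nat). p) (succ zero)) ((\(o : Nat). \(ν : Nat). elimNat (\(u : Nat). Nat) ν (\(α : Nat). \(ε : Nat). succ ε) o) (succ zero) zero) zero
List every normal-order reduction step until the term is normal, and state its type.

normal-order reduction sequence:
  (\(z : Pi (x : Nat). Nat). \(c : Nat). z) ((\(j : Pi (e : Nat). Nat). \(y : Nat). j) (\(p : Nat). p) (succ zero)) ((\(o : Nat). \(ν : Nat). elimNat (\(u : Nat). Nat) ν (\(α : Nat). \(ε : Nat). succ ε) o) (succ zero) zero) zero
  ~> (\(z : Nat). (\(x : Pi (c : Nat). Nat). \(j : Nat). x) (\(e : Nat). e) (succ zero)) ((\(y : Nat). \(p : Nat). elimNat (\(o : Nat). Nat) p (\(ν : Nat). \(u : Nat). succ u) y) (succ zero) zero) zero
  ~> (\(z : Pi (x : Nat). Nat). \(c : Nat). z) (\(j : Nat). j) (succ zero) zero
  ~> (\(z : Nat). \(x : Nat). x) (succ zero) zero
  ~> (\(z : Nat). z) zero
  ~> zero
inferred type:
  Nat


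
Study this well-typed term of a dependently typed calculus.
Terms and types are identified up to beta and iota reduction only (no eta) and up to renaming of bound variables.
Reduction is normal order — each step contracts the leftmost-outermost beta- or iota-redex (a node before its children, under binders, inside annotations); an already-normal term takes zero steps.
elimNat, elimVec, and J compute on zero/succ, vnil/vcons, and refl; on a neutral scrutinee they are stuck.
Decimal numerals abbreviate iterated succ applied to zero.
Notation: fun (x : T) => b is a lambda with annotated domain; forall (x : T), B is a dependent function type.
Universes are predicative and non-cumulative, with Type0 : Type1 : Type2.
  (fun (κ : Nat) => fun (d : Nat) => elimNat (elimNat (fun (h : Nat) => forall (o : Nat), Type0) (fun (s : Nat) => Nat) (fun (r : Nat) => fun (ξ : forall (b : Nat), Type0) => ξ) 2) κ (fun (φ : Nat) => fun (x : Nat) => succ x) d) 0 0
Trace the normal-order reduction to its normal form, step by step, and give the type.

normal-order reduction:
  (fun (κ : Nat) => fun (d : Nat) => elimNat (elimNat (fun (h : Nat) => forall (o : Nat), Type0) (fun (s : Nat) => Nat) (fun (r : Nat) => fun (ξ : forall (b : Nat), Type0) => ξ) 2) κ (fun (φ : Nat) => fun (x : Nat) => succ x) d) 0 0
  ~> (fun (κ : Nat) => elimNat (elimNat (fun (d : Nat) => forall (h : Nat), Type0) (fun (o : Nat) => Nat) (fun (s : Nat) => fun (r : forall (ξ : Nat), Type0) => r) 2) 0 (fun (b : Nat) => fun (φ : Nat) => succ φ) κ) 0
  ~> elimNat (elimNat (fun (κ : Nat) => forall (d : Nat), Type0) (fun (h : Nat) => Nat) (fun (o : Nat) => fun (s : forall (r : Nat), Type0) => s) 2) 0 (fun (ξ : Nat) => fun (b : Nat) => succ b) 0
  ~> 0
type:
  Nat
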